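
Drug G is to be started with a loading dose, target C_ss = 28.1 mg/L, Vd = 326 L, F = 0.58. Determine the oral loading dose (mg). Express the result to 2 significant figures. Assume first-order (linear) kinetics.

16000 mg

LD = Css × Vd / F = 28.1 × 326 / 0.58 = 15790 mg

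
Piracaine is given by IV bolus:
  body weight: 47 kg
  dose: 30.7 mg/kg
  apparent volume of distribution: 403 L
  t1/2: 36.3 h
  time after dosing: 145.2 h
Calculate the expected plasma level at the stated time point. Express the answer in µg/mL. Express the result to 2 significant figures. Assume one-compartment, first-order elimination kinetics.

0.22 µg/mL

Total dose = 30.7 × 47 = 1443 mg
C₀ = Dose / Vd = 1443 / 403 = 3.581 mg/L
k = ln2 / t½ = 0.693147 / 36.3 = 0.01909 h⁻¹
t / t½ = 145.2 / 36.3 = 4 half-lives
C = C₀ × (1/2)^4 = 3.581 × 0.06250 = 0.2238 mg/L
(0.2238 mg/L = 0.2238 µg/mL)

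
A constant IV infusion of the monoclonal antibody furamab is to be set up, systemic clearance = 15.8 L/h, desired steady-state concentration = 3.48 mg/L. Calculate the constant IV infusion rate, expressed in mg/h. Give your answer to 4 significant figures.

At steady state, infusion rate R₀ = Css × CL = 3.48 × 15.80 = 54.98 mg/h

54.98 mg/h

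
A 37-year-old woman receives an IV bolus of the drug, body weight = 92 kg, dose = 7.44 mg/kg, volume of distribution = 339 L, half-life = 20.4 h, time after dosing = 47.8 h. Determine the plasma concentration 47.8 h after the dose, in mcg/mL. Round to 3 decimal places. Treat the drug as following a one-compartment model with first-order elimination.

Total dose = 7.44 × 92 = 684.5 mg
C₀ = Dose / Vd = 684.5 / 339 = 2.019 mg/L
k = ln2 / t½ = 0.693147 / 20.4 = 0.03398 h⁻¹
C = C₀ · e^(−k·t) = 2.019 × e^(−0.03398 × 47.8)
  = 2.019 × 0.1971 = 0.3979 mg/L
(0.3979 mg/L = 0.3979 mcg/mL)

0.398 mcg/mL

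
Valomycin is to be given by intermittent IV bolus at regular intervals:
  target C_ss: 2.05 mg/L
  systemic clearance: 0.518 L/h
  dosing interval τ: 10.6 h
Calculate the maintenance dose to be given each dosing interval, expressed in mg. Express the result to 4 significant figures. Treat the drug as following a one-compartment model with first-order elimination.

11.26 mg

At steady state, Dose/τ = Css × CL.
Dose = Css × CL × τ = 2.05 × 0.5180 × 10.6 = 11.26 mg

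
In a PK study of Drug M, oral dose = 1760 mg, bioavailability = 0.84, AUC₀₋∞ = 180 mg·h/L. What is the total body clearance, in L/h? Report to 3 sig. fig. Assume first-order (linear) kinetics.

CL = F·Dose / AUC = 0.84 × 1760 / 180 = 8.213 L/h

8.21 L/h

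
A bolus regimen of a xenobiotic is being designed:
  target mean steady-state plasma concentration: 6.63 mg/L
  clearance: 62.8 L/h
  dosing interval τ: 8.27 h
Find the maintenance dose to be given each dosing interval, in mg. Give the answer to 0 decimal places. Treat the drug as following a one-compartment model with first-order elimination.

At steady state, Dose/τ = Css × CL.
Dose = Css × CL × τ = 6.63 × 62.80 × 8.27 = 3443 mg

3443 mg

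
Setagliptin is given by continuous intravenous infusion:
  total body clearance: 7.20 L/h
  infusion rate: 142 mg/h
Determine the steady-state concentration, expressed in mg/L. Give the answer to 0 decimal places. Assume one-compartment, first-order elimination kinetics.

20 mg/L

At steady state Css = R₀ / CL = 142 / 7.200 = 19.72 mg/L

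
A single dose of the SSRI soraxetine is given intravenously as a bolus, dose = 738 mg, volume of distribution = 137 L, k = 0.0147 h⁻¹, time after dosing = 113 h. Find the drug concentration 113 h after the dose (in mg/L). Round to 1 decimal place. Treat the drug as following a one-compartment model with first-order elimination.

1.0 mg/L

C₀ = Dose / Vd = 738.0 / 137 = 5.387 mg/L
C = C₀ · e^(−k·t) = 5.387 × e^(−0.01470 × 113)
  = 5.387 × 0.1899 = 1.023 mg/L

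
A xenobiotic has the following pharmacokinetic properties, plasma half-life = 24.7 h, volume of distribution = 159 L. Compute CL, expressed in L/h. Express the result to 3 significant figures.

4.46 L/h

k = ln2 / t½ = 0.693147 / 24.7 = 0.02806 h⁻¹
CL = k × Vd = 0.02806 × 159 = 4.462 L/h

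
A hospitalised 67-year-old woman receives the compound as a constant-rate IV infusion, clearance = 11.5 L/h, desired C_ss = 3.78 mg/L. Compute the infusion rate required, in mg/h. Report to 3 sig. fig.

At steady state, infusion rate R₀ = Css × CL = 3.78 × 11.50 = 43.47 mg/h

43.5 mg/h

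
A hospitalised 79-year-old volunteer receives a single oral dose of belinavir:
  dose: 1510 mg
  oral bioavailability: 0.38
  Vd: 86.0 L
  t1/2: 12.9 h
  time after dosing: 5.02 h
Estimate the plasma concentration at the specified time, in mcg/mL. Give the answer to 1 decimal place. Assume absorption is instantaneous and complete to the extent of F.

Amount reaching circulation = F × Dose = 0.38 × 1510 = 573.8 mg
C₀ = F·Dose / Vd = 573.8 / 86.0 = 6.672 mg/L
k = ln2 / t½ = 0.693147 / 12.9 = 0.05373 h⁻¹
C = C₀ · e^(−k·t) = 6.672 × e^(−0.05373 × 5.02)
  = 6.672 × 0.7636 = 5.095 mg/L
(5.095 mg/L = 5.095 mcg/mL)

5.1 mcg/mL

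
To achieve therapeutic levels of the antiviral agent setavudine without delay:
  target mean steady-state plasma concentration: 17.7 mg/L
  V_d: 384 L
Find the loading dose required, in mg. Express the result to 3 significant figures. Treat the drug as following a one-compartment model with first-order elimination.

6800 mg

LD = Css × Vd = 17.7 × 384 = 6797 mg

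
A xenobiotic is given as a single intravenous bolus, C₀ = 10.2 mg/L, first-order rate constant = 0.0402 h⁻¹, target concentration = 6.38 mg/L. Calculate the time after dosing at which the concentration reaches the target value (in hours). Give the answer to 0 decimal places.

12 h

t = ln(C₀ / C) / k = ln(10.20 / 6.38) / 0.04020
  = ln(1.599) / 0.04020 = 0.4694 / 0.04020 = 11.68 h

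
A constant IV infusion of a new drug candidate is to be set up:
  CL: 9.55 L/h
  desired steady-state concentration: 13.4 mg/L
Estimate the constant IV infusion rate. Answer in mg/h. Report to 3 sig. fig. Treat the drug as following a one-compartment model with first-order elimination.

At steady state, infusion rate R₀ = Css × CL = 13.4 × 9.550 = 128.0 mg/h

128 mg/h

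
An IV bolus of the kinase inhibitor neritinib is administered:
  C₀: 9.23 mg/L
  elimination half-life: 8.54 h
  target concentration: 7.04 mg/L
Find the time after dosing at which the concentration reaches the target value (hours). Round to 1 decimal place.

k = ln2 / t½ = 0.693147 / 8.54 = 0.08116 h⁻¹
t = ln(C₀ / C) / k = ln(9.230 / 7.04) / 0.08116
  = ln(1.311) / 0.08116 = 0.2708 / 0.08116 = 3.337 h

3.3 h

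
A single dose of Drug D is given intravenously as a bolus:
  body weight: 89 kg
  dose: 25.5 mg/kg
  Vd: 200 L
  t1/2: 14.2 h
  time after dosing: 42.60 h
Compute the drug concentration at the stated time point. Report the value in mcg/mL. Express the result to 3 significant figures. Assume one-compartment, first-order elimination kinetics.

1.42 mcg/mL

Total dose = 25.5 × 89 = 2270 mg
C₀ = Dose / Vd = 2270 / 200 = 11.35 mg/L
k = ln2 / t½ = 0.693147 / 14.2 = 0.04881 h⁻¹
t / t½ = 42.60 / 14.2 = 3 half-lives
C = C₀ × (1/2)^3 = 11.35 × 0.1250 = 1.419 mg/L
(1.419 mg/L = 1.419 mcg/mL)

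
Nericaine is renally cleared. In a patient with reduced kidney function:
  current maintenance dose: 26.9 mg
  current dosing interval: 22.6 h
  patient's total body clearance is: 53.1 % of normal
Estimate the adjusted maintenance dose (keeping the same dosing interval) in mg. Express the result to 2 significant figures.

14 mg

To keep the same average steady-state level, dosing rate must scale with clearance.
CL ratio = 53.1 / 100 = 0.5310
New dose (same interval) = 26.9 × 0.5310 = 14.28 mg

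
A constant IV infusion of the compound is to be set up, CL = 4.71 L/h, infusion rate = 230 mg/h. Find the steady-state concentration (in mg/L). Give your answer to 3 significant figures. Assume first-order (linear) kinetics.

At steady state Css = R₀ / CL = 230 / 4.710 = 48.83 mg/L

48.8 mg/L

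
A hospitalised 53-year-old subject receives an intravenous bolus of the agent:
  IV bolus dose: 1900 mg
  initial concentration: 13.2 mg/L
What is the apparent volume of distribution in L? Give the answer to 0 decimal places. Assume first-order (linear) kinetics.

Vd = Dose / C₀ = 1900 / 13.2 = 143.9 L

144 L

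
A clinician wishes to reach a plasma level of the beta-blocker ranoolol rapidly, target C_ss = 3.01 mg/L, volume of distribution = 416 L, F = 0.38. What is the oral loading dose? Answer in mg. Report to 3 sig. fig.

3300 mg

LD = Css × Vd / F = 3.01 × 416 / 0.38 = 3295 mg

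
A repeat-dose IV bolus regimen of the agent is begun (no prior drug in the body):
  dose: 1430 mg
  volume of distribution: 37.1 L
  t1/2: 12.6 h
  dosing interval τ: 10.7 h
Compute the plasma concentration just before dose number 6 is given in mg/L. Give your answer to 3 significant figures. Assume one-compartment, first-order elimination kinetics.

45.6 mg/L

C₀ per dose = Dose / Vd = 1430 / 37.1 = 38.54 mg/L
k = ln2 / t½ = 0.693147 / 12.6 = 0.05501 h⁻¹
Fraction remaining after one interval: r = e^(−kτ) = e^(−0.05501 × 10.7) = 0.5551
Before dose 6, 5 doses have been given (aged 1τ, 2τ, 3τ, 4τ, 5τ).
C_trough = C₀ × (r + r² + … + r^5) = C₀ × r(1−r^5)/(1−r)
        = 38.54 × 0.5551 × (1 − 0.05271) / (1 − 0.5551) = 45.55 mg/L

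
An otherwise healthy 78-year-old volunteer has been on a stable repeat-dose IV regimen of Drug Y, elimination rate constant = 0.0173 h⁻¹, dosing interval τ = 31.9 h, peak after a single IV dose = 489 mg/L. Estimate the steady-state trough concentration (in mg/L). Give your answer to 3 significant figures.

e^(−kτ) = e^(−0.01730 × 31.9) = 0.5759
Accumulation ratio R = 1 / (1 − e^(−kτ)) = 1 / (1 − 0.5759) = 2.358
Steady-state trough = C₀ × R × e^(−kτ) = 489 × 2.358 × 0.5759 = 664.0 mg/L

664 mg/L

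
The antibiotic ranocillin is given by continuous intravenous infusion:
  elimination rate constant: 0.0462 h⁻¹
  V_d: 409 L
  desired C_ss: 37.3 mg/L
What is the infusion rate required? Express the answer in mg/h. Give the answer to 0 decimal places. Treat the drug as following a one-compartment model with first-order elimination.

CL = k × Vd = 0.04620 × 409 = 18.90 L/h
At steady state, infusion rate R₀ = Css × CL = 37.3 × 18.90 = 705.0 mg/h

705 mg/h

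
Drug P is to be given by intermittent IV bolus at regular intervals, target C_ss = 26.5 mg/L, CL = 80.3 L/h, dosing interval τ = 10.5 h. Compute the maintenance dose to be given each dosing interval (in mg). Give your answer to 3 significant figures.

22300 mg

At steady state, Dose/τ = Css × CL.
Dose = Css × CL × τ = 26.5 × 80.30 × 10.5 = 22340 mg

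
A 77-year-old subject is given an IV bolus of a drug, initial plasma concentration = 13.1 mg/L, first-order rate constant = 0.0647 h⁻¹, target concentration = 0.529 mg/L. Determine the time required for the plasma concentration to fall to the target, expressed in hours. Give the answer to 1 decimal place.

t = ln(C₀ / C) / k = ln(13.10 / 0.529) / 0.06470
  = ln(24.76) / 0.06470 = 3.209 / 0.06470 = 49.60 h

49.6 h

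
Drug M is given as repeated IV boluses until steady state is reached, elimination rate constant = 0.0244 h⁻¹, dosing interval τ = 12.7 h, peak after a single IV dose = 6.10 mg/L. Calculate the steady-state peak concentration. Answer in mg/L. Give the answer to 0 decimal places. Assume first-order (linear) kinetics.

e^(−kτ) = e^(−0.02440 × 12.7) = 0.7335
Accumulation ratio R = 1 / (1 − e^(−kτ)) = 1 / (1 − 0.7335) = 3.752
Steady-state peak = C₀ × R = 6.10 × 3.752 = 22.89 mg/L

23 mg/L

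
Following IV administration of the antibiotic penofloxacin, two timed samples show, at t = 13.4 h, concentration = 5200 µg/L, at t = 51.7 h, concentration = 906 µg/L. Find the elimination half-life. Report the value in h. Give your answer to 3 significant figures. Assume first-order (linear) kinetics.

k = ln(C₁/C₂) / (t₂ − t₁) = ln(5200/906) / (51.7 − 13.4)
  = 1.747 / 38.30 = 0.04561 h⁻¹
t½ = ln2 / k = 0.693147 / 0.04561 = 15.20 h

15.2 h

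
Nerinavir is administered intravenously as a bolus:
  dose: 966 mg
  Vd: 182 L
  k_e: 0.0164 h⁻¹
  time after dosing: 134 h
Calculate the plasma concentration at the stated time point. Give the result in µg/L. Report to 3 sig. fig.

C₀ = Dose / Vd = 966.0 / 182 = 5.308 mg/L
C = C₀ · e^(−k·t) = 5.308 × e^(−0.01640 × 134)
  = 5.308 × 0.1111 = 0.5897 mg/L
Convert: 0.5897 mg/L × 1000 = 589.7 µg/L

590 µg/L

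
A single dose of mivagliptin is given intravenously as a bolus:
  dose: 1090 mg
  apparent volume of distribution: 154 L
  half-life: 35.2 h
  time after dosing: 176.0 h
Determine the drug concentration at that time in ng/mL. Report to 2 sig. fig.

C₀ = Dose / Vd = 1090 / 154 = 7.078 mg/L
k = ln2 / t½ = 0.693147 / 35.2 = 0.01969 h⁻¹
t / t½ = 176.0 / 35.2 = 5 half-lives
C = C₀ × (1/2)^5 = 7.078 × 0.03125 = 0.2212 mg/L
Convert: 0.2212 mg/L × 1000 = 221.2 ng/mL

220 ng/mL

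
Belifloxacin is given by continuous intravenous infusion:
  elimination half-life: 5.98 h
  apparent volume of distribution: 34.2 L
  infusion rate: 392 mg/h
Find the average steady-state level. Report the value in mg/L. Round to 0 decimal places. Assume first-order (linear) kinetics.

99 mg/L

k = ln2 / t½ = 0.693147 / 5.98 = 0.1159 h⁻¹
CL = k × Vd = 0.1159 × 34.2 = 3.964 L/h
At steady state Css = R₀ / CL = 392 / 3.964 = 98.89 mg/L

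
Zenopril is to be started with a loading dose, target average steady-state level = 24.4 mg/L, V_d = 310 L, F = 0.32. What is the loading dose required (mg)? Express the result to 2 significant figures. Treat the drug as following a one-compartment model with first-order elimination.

LD = Css × Vd / F = 24.4 × 310 / 0.32 = 23640 mg

24000 mg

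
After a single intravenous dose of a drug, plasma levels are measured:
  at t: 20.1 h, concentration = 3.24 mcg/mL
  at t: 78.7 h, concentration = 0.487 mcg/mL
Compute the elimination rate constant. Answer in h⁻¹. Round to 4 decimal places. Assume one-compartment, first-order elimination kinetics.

k = ln(C₁/C₂) / (t₂ − t₁) = ln(3.24/0.487) / (78.7 − 20.1)
  = 1.895 / 58.60 = 0.03234 h⁻¹

0.0323 h⁻¹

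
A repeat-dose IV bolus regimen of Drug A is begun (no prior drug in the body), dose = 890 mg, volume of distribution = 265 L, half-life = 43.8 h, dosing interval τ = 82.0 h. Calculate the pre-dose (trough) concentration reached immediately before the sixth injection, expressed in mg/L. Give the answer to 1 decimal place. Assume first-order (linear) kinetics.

C₀ per dose = Dose / Vd = 890 / 265 = 3.358 mg/L
k = ln2 / t½ = 0.693147 / 43.8 = 0.01583 h⁻¹
Fraction remaining after one interval: r = e^(−kτ) = e^(−0.01583 × 82.0) = 0.2731
Before dose 6, 5 doses have been given (aged 1τ, 2τ, 3τ, 4τ, 5τ).
C_trough = C₀ × (r + r² + … + r^5) = C₀ × r(1−r^5)/(1−r)
        = 3.358 × 0.2731 × (1 − 0.001519) / (1 − 0.2731) = 1.260 mg/L

1.3 mg/L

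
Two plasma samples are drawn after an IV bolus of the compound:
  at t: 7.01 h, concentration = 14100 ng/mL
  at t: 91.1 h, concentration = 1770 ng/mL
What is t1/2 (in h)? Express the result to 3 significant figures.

k = ln(C₁/C₂) / (t₂ − t₁) = ln(14100/1770) / (91.1 − 7.01)
  = 2.075 / 84.09 = 0.02468 h⁻¹
t½ = ln2 / k = 0.693147 / 0.02468 = 28.09 h

28.1 h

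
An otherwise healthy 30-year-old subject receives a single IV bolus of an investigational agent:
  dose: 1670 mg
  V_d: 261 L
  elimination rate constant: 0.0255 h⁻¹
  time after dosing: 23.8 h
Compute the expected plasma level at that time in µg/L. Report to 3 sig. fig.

3490 µg/L

C₀ = Dose / Vd = 1670 / 261 = 6.398 mg/L
C = C₀ · e^(−k·t) = 6.398 × e^(−0.02550 × 23.8)
  = 6.398 × 0.5450 = 3.487 mg/L
Convert: 3.487 mg/L × 1000 = 3487 µg/L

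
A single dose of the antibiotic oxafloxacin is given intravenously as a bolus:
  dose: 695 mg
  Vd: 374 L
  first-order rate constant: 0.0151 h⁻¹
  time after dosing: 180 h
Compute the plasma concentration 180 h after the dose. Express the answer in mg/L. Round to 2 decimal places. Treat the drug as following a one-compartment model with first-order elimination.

C₀ = Dose / Vd = 695.0 / 374 = 1.858 mg/L
C = C₀ · e^(−k·t) = 1.858 × e^(−0.01510 × 180)
  = 1.858 × 0.06601 = 0.1226 mg/L

0.12 mg/L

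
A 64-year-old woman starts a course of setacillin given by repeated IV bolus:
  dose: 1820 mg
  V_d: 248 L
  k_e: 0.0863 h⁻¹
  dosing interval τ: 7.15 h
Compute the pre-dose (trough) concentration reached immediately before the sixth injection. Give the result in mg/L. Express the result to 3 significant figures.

8.21 mg/L

C₀ per dose = Dose / Vd = 1820 / 248 = 7.339 mg/L
Fraction remaining after one interval: r = e^(−kτ) = e^(−0.08630 × 7.15) = 0.5395
Before dose 6, 5 doses have been given (aged 1τ, 2τ, 3τ, 4τ, 5τ).
C_trough = C₀ × (r + r² + … + r^5) = C₀ × r(1−r^5)/(1−r)
        = 7.339 × 0.5395 × (1 − 0.04570) / (1 − 0.5395) = 8.205 mg/L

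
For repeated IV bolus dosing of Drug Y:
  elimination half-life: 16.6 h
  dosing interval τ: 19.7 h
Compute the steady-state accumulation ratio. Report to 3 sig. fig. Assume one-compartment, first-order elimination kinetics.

1.78

k = ln2 / t½ = 0.693147 / 16.6 = 0.04176 h⁻¹
e^(−kτ) = e^(−0.04176 × 19.7) = 0.4393
Accumulation ratio R = 1 / (1 − e^(−kτ)) = 1 / (1 − 0.4393) = 1.783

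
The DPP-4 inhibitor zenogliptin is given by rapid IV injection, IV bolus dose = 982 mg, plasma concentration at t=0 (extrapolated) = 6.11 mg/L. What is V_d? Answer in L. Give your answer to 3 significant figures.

161 L

Vd = Dose / C₀ = 982.0 / 6.11 = 160.7 L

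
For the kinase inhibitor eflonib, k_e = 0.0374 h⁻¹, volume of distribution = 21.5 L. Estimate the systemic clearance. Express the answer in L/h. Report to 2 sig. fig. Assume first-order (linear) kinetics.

0.80 L/h

CL = k × Vd = 0.0374 × 21.5 = 0.8041 L/h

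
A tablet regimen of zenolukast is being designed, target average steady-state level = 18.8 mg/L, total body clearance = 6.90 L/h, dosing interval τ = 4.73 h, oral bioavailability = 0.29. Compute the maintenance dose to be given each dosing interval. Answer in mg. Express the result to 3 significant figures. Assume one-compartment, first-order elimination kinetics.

At steady state, F × (Dose/τ) = Css × CL.
Dose = Css × CL × τ / F = 18.8 × 6.900 × 4.73 / 0.29 = 2116 mg

2120 mg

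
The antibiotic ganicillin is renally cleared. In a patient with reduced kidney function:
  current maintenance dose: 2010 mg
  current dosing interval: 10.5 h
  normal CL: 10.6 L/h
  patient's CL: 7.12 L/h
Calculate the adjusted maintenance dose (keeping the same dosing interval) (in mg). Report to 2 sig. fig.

To keep the same average steady-state level, dosing rate must scale with clearance.
CL ratio = 7.12 / 10.6 = 0.6717
New dose (same interval) = 2010 × 0.6717 = 1350 mg

1400 mg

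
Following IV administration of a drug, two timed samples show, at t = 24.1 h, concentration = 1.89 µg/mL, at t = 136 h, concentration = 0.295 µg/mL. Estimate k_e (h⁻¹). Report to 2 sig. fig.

0.017 h⁻¹

k = ln(C₁/C₂) / (t₂ − t₁) = ln(1.89/0.295) / (136 − 24.1)
  = 1.857 / 111.9 = 0.01660 h⁻¹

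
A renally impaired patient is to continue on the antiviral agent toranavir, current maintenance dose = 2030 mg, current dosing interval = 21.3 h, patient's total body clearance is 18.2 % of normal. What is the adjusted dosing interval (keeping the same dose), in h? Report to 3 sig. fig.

117 h

To keep the same average steady-state level, dosing rate must scale with clearance.
CL ratio = 18.2 / 100 = 0.1820
New interval (same dose) = 21.3 / 0.1820 = 117.0 h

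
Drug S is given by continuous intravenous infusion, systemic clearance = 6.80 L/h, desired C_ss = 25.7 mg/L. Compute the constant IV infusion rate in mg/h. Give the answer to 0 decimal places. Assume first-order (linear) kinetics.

At steady state, infusion rate R₀ = Css × CL = 25.7 × 6.800 = 174.8 mg/h

175 mg/h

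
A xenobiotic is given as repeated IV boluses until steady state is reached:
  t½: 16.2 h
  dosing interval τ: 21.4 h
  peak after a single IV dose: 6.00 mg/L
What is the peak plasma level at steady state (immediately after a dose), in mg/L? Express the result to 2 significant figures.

10 mg/L

k = ln2 / t½ = 0.693147 / 16.2 = 0.04279 h⁻¹
e^(−kτ) = e^(−0.04279 × 21.4) = 0.4002
Accumulation ratio R = 1 / (1 − e^(−kτ)) = 1 / (1 − 0.4002) = 1.667
Steady-state peak = C₀ × R = 6.00 × 1.667 = 10.00 mg/L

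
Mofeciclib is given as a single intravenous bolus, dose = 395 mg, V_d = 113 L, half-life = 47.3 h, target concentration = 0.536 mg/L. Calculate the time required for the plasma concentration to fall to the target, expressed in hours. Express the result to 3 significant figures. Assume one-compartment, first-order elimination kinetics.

C₀ = Dose / Vd = 395.0 / 113 = 3.496 mg/L
k = ln2 / t½ = 0.693147 / 47.3 = 0.01465 h⁻¹
t = ln(C₀ / C) / k = ln(3.496 / 0.536) / 0.01465
  = ln(6.522) / 0.01465 = 1.875 / 0.01465 = 128.0 h

128 h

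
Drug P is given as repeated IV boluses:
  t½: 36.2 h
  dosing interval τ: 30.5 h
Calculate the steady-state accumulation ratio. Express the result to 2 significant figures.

2.3

k = ln2 / t½ = 0.693147 / 36.2 = 0.01915 h⁻¹
e^(−kτ) = e^(−0.01915 × 30.5) = 0.5576
Accumulation ratio R = 1 / (1 − e^(−kτ)) = 1 / (1 − 0.5576) = 2.260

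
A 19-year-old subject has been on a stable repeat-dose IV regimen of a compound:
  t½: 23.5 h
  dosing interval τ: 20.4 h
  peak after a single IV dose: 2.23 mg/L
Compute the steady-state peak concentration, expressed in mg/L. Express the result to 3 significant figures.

k = ln2 / t½ = 0.693147 / 23.5 = 0.02950 h⁻¹
e^(−kτ) = e^(−0.02950 × 20.4) = 0.5478
Accumulation ratio R = 1 / (1 − e^(−kτ)) = 1 / (1 − 0.5478) = 2.211
Steady-state peak = C₀ × R = 2.23 × 2.211 = 4.931 mg/L

4.93 mg/L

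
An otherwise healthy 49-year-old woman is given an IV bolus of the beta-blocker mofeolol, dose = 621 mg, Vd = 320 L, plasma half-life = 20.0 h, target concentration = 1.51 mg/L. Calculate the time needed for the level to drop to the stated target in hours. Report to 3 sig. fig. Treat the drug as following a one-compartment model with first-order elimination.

C₀ = Dose / Vd = 621.0 / 320 = 1.941 mg/L
k = ln2 / t½ = 0.693147 / 20.0 = 0.03466 h⁻¹
t = ln(C₀ / C) / k = ln(1.941 / 1.51) / 0.03466
  = ln(1.285) / 0.03466 = 0.2508 / 0.03466 = 7.236 h

7.24 h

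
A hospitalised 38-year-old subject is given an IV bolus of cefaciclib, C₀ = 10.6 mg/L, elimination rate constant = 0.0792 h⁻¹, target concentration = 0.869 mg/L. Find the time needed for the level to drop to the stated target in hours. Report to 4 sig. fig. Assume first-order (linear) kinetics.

t = ln(C₀ / C) / k = ln(10.60 / 0.869) / 0.07920
  = ln(12.20) / 0.07920 = 2.501 / 0.07920 = 31.58 h

31.58 h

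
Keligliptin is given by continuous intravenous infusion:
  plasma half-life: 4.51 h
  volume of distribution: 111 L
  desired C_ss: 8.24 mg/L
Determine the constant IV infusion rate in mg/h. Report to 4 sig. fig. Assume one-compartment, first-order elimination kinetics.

k = ln2 / t½ = 0.693147 / 4.51 = 0.1537 h⁻¹
CL = k × Vd = 0.1537 × 111 = 17.06 L/h
At steady state, infusion rate R₀ = Css × CL = 8.24 × 17.06 = 140.6 mg/h

140.6 mg/h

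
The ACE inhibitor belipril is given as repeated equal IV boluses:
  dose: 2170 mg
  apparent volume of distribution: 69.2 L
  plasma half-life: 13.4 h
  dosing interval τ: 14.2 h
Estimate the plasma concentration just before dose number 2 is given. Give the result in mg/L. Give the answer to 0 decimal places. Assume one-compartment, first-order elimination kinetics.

15 mg/L

C₀ per dose = Dose / Vd = 2170 / 69.2 = 31.36 mg/L
k = ln2 / t½ = 0.693147 / 13.4 = 0.05173 h⁻¹
Fraction remaining after one interval: r = e^(−kτ) = e^(−0.05173 × 14.2) = 0.4797
Before dose 2, 1 dose has been given (aged 1τ).
C_trough = C₀ × r = 31.36 × 0.4797 = 15.04 mg/L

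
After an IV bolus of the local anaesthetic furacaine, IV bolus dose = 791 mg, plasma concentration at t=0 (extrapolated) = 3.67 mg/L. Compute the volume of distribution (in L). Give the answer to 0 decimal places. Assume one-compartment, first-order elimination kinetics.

216 L

Vd = Dose / C₀ = 791.0 / 3.67 = 215.5 L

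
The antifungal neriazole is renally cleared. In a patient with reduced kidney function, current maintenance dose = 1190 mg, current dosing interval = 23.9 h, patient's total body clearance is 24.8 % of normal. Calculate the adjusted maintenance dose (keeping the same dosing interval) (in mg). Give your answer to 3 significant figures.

To keep the same average steady-state level, dosing rate must scale with clearance.
CL ratio = 24.8 / 100 = 0.2480
New dose (same interval) = 1190 × 0.2480 = 295.1 mg

295 mg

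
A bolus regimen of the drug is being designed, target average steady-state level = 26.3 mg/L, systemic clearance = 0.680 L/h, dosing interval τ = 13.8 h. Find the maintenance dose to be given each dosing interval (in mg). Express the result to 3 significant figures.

247 mg

At steady state, Dose/τ = Css × CL.
Dose = Css × CL × τ = 26.3 × 0.6800 × 13.8 = 246.8 mg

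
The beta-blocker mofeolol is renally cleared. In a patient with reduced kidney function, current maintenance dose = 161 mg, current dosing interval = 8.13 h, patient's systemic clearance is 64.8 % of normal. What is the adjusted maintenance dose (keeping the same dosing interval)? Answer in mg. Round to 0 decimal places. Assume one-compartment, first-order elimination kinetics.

104 mg

To keep the same average steady-state level, dosing rate must scale with clearance.
CL ratio = 64.8 / 100 = 0.6480
New dose (same interval) = 161 × 0.6480 = 104.3 mg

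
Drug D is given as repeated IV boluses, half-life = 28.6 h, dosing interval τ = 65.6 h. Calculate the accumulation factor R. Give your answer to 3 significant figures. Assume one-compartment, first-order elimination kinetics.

k = ln2 / t½ = 0.693147 / 28.6 = 0.02424 h⁻¹
e^(−kτ) = e^(−0.02424 × 65.6) = 0.2039
Accumulation ratio R = 1 / (1 − e^(−kτ)) = 1 / (1 − 0.2039) = 1.256

1.26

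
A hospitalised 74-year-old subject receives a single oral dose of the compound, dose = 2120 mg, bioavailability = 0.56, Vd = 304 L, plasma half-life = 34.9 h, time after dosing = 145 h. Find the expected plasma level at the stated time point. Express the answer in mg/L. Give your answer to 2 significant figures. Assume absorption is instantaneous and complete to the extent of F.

Amount reaching circulation = F × Dose = 0.56 × 2120 = 1187 mg
C₀ = F·Dose / Vd = 1187 / 304 = 3.905 mg/L
k = ln2 / t½ = 0.693147 / 34.9 = 0.01986 h⁻¹
C = C₀ · e^(−k·t) = 3.905 × e^(−0.01986 × 145)
  = 3.905 × 0.05615 = 0.2193 mg/L

0.22 mg/L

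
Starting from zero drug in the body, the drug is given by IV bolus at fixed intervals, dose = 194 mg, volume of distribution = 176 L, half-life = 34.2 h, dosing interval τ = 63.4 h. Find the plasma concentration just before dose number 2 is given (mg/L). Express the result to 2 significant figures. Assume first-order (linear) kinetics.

0.30 mg/L

C₀ per dose = Dose / Vd = 194 / 176 = 1.102 mg/L
k = ln2 / t½ = 0.693147 / 34.2 = 0.02027 h⁻¹
Fraction remaining after one interval: r = e^(−kτ) = e^(−0.02027 × 63.4) = 0.2766
Before dose 2, 1 dose has been given (aged 1τ).
C_trough = C₀ × r = 1.102 × 0.2766 = 0.3048 mg/L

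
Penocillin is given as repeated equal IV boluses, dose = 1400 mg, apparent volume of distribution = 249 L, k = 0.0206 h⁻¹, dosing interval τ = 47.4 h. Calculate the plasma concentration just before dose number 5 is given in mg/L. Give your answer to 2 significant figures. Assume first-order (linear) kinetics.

3.3 mg/L

C₀ per dose = Dose / Vd = 1400 / 249 = 5.622 mg/L
Fraction remaining after one interval: r = e^(−kτ) = e^(−0.02060 × 47.4) = 0.3766
Before dose 5, 4 doses have been given (aged 1τ, 2τ, 3τ, 4τ).
C_trough = C₀ × (r + r² + … + r^4) = C₀ × r(1−r^4)/(1−r)
        = 5.622 × 0.3766 × (1 − 0.02012) / (1 − 0.3766) = 3.328 mg/L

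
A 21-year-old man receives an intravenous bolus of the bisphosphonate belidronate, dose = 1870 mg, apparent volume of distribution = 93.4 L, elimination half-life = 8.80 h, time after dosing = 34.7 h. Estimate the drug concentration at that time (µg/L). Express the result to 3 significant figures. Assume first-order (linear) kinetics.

1300 µg/L

C₀ = Dose / Vd = 1870 / 93.4 = 20.02 mg/L
k = ln2 / t½ = 0.693147 / 8.80 = 0.07877 h⁻¹
C = C₀ · e^(−k·t) = 20.02 × e^(−0.07877 × 34.7)
  = 20.02 × 0.06500 = 1.301 mg/L
Convert: 1.301 mg/L × 1000 = 1301 µg/L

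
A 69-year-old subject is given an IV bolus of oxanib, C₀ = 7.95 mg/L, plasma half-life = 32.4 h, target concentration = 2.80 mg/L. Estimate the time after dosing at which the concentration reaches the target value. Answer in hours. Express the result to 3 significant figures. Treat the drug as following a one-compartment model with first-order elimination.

48.8 h

k = ln2 / t½ = 0.693147 / 32.4 = 0.02139 h⁻¹
t = ln(C₀ / C) / k = ln(7.950 / 2.80) / 0.02139
  = ln(2.839) / 0.02139 = 1.043 / 0.02139 = 48.76 h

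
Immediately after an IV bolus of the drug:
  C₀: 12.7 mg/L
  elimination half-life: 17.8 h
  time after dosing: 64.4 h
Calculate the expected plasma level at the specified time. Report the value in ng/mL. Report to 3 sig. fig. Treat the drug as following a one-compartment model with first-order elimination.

1030 ng/mL

k = ln2 / t½ = 0.693147 / 17.8 = 0.03894 h⁻¹
C = C₀ · e^(−k·t) = 12.70 × e^(−0.03894 × 64.4)
  = 12.70 × 0.08145 = 1.034 mg/L
Convert: 1.034 mg/L × 1000 = 1034 ng/mL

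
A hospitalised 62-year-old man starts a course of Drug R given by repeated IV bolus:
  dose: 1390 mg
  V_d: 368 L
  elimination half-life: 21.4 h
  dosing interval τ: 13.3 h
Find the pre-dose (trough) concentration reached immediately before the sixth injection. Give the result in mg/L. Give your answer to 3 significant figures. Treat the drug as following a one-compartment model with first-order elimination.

6.20 mg/L

C₀ per dose = Dose / Vd = 1390 / 368 = 3.777 mg/L
k = ln2 / t½ = 0.693147 / 21.4 = 0.03239 h⁻¹
Fraction remaining after one interval: r = e^(−kτ) = e^(−0.03239 × 13.3) = 0.6500
Before dose 6, 5 doses have been given (aged 1τ, 2τ, 3τ, 4τ, 5τ).
C_trough = C₀ × (r + r² + … + r^5) = C₀ × r(1−r^5)/(1−r)
        = 3.777 × 0.6500 × (1 − 0.1160) / (1 − 0.6500) = 6.201 mg/L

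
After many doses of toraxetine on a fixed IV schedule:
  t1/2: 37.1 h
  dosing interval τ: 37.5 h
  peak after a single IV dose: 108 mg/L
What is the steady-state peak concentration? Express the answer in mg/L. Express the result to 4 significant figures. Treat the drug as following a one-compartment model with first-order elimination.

214.4 mg/L

k = ln2 / t½ = 0.693147 / 37.1 = 0.01868 h⁻¹
e^(−kτ) = e^(−0.01868 × 37.5) = 0.4963
Accumulation ratio R = 1 / (1 − e^(−kτ)) = 1 / (1 − 0.4963) = 1.985
Steady-state peak = C₀ × R = 108 × 1.985 = 214.4 mg/L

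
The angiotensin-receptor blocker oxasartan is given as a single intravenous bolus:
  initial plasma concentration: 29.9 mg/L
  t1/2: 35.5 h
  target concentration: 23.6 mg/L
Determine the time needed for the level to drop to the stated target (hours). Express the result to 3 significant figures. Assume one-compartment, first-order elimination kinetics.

k = ln2 / t½ = 0.693147 / 35.5 = 0.01953 h⁻¹
t = ln(C₀ / C) / k = ln(29.90 / 23.6) / 0.01953
  = ln(1.267) / 0.01953 = 0.2367 / 0.01953 = 12.12 h

12.1 h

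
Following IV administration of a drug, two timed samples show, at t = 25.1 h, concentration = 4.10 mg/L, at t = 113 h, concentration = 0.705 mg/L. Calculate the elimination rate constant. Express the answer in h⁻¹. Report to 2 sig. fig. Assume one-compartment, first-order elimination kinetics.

k = ln(C₁/C₂) / (t₂ − t₁) = ln(4.10/0.705) / (113 − 25.1)
  = 1.761 / 87.90 = 0.02003 h⁻¹

0.020 h⁻¹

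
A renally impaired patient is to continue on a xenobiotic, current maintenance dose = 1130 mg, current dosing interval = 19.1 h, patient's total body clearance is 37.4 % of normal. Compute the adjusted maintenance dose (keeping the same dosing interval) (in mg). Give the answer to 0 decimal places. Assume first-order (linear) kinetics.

To keep the same average steady-state level, dosing rate must scale with clearance.
CL ratio = 37.4 / 100 = 0.3740
New dose (same interval) = 1130 × 0.3740 = 422.6 mg

423 mg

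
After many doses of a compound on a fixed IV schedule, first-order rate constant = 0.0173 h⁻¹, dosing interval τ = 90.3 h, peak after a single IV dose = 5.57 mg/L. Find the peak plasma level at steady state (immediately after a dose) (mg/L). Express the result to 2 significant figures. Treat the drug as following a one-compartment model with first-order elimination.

7.0 mg/L

e^(−kτ) = e^(−0.01730 × 90.3) = 0.2097
Accumulation ratio R = 1 / (1 − e^(−kτ)) = 1 / (1 − 0.2097) = 1.265
Steady-state peak = C₀ × R = 5.57 × 1.265 = 7.046 mg/L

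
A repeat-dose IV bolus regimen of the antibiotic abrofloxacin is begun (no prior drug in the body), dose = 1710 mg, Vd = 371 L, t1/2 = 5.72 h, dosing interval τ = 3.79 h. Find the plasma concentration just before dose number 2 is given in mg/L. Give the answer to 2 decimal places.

C₀ per dose = Dose / Vd = 1710 / 371 = 4.609 mg/L
k = ln2 / t½ = 0.693147 / 5.72 = 0.1212 h⁻¹
Fraction remaining after one interval: r = e^(−kτ) = e^(−0.1212 × 3.79) = 0.6317
Before dose 2, 1 dose has been given (aged 1τ).
C_trough = C₀ × r = 4.609 × 0.6317 = 2.912 mg/L

2.91 mg/L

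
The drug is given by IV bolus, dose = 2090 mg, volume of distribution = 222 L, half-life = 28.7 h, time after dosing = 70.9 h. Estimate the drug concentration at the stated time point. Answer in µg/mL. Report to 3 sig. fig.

1.70 µg/mL

C₀ = Dose / Vd = 2090 / 222 = 9.414 mg/L
k = ln2 / t½ = 0.693147 / 28.7 = 0.02415 h⁻¹
C = C₀ · e^(−k·t) = 9.414 × e^(−0.02415 × 70.9)
  = 9.414 × 0.1805 = 1.699 mg/L
(1.699 mg/L = 1.699 µg/mL)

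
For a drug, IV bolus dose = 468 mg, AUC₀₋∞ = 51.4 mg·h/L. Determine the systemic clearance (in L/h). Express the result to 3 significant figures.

9.11 L/h

CL = Dose / AUC = 468 / 51.4 = 9.105 L/h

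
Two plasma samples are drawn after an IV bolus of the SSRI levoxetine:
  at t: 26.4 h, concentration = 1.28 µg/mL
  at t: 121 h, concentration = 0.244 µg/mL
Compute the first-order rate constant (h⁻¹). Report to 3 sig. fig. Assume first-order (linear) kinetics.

0.0175 h⁻¹

k = ln(C₁/C₂) / (t₂ − t₁) = ln(1.28/0.244) / (121 − 26.4)
  = 1.657 / 94.60 = 0.01752 h⁻¹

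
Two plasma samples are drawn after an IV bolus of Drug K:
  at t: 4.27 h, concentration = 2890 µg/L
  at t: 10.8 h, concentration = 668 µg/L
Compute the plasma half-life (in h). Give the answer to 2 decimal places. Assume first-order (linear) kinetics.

3.09 h

k = ln(C₁/C₂) / (t₂ − t₁) = ln(2890/668) / (10.8 − 4.27)
  = 1.465 / 6.530 = 0.2243 h⁻¹
t½ = ln2 / k = 0.693147 / 0.2243 = 3.090 h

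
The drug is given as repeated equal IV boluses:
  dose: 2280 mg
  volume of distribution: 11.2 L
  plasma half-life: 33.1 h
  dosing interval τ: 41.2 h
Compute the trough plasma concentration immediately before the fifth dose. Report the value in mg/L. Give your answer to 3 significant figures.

C₀ per dose = Dose / Vd = 2280 / 11.2 = 203.6 mg/L
k = ln2 / t½ = 0.693147 / 33.1 = 0.02094 h⁻¹
Fraction remaining after one interval: r = e^(−kτ) = e^(−0.02094 × 41.2) = 0.4220
Before dose 5, 4 doses have been given (aged 1τ, 2τ, 3τ, 4τ).
C_trough = C₀ × (r + r² + … + r^4) = C₀ × r(1−r^4)/(1−r)
        = 203.6 × 0.4220 × (1 − 0.03171) / (1 − 0.4220) = 143.9 mg/L

144 mg/L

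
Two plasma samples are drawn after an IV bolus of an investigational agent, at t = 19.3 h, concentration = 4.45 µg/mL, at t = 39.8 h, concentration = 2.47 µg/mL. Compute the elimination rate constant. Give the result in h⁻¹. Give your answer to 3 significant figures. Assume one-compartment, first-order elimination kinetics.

0.0287 h⁻¹

k = ln(C₁/C₂) / (t₂ − t₁) = ln(4.45/2.47) / (39.8 − 19.3)
  = 0.5887 / 20.50 = 0.02872 h⁻¹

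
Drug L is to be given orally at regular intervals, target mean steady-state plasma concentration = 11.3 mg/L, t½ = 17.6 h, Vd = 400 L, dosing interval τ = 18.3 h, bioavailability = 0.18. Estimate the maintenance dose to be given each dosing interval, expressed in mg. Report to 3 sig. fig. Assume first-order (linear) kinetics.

18100 mg

k = ln2 / t½ = 0.693147 / 17.6 = 0.03938 h⁻¹
CL = k × Vd = 0.03938 × 400 = 15.75 L/h
At steady state, F × (Dose/τ) = Css × CL.
Dose = Css × CL × τ / F = 11.3 × 15.75 × 18.3 / 0.18 = 18090 mg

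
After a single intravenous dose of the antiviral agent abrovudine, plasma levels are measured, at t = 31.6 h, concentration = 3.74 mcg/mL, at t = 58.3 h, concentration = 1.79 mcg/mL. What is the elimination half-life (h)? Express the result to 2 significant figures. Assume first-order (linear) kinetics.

k = ln(C₁/C₂) / (t₂ − t₁) = ln(3.74/1.79) / (58.3 − 31.6)
  = 0.7369 / 26.70 = 0.02760 h⁻¹
t½ = ln2 / k = 0.693147 / 0.02760 = 25.11 h

25 h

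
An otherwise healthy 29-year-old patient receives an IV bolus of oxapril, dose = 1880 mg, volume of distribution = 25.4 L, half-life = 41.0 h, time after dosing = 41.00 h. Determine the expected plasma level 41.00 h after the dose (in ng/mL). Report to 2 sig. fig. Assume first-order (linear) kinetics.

C₀ = Dose / Vd = 1880 / 25.4 = 74.02 mg/L
k = ln2 / t½ = 0.693147 / 41.0 = 0.01691 h⁻¹
t / t½ = 41.00 / 41.0 = 1 half-lives
C = C₀ × (1/2)^1 = 74.02 × 0.5000 = 37.01 mg/L
Convert: 37.01 mg/L × 1000 = 37010 ng/mL

37000 ng/mL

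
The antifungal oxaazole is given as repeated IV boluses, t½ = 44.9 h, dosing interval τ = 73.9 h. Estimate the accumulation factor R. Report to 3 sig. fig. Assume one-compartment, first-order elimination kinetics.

k = ln2 / t½ = 0.693147 / 44.9 = 0.01544 h⁻¹
e^(−kτ) = e^(−0.01544 × 73.9) = 0.3195
Accumulation ratio R = 1 / (1 − e^(−kτ)) = 1 / (1 − 0.3195) = 1.470

1.47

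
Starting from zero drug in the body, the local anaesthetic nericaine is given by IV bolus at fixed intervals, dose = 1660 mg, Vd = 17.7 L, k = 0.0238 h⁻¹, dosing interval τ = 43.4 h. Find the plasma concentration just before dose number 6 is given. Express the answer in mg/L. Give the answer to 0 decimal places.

52 mg/L

C₀ per dose = Dose / Vd = 1660 / 17.7 = 93.79 mg/L
Fraction remaining after one interval: r = e^(−kτ) = e^(−0.02380 × 43.4) = 0.3560
Before dose 6, 5 doses have been given (aged 1τ, 2τ, 3τ, 4τ, 5τ).
C_trough = C₀ × (r + r² + … + r^5) = C₀ × r(1−r^5)/(1−r)
        = 93.79 × 0.3560 × (1 − 0.005718) / (1 − 0.3560) = 51.55 mg/L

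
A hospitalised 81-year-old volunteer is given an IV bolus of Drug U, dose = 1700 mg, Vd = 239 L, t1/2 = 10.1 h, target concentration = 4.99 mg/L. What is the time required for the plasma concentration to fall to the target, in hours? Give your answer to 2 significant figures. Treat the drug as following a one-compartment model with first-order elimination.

C₀ = Dose / Vd = 1700 / 239 = 7.113 mg/L
k = ln2 / t½ = 0.693147 / 10.1 = 0.06863 h⁻¹
t = ln(C₀ / C) / k = ln(7.113 / 4.99) / 0.06863
  = ln(1.425) / 0.06863 = 0.3542 / 0.06863 = 5.161 h

5.2 h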